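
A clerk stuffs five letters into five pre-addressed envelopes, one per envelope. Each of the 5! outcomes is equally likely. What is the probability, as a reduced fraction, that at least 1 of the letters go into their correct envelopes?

19/30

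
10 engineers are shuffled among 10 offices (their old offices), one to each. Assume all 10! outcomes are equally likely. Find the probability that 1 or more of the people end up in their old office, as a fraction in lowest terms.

Favorable outcomes: Σ_{i≥1} C(10,i)·!(10-i) = 10·133496 + 45·14833 + 120·1854 + 210·265 + 252·44 + 210·9 + 120·2 + 45·1 + 10·0 + 1·1 = 2293839.
Total outcomes: 10! = 3628800.
Probability = 2293839/3628800 = 28319/44800.

28319/44800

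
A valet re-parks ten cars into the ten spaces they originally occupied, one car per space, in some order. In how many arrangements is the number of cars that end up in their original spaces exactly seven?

Pick the 7 fixed positions: C(10,7) = 120 ways.
The remaining 3 must be deranged: !3 = 2.
Total: 120 × 2 = 240.

240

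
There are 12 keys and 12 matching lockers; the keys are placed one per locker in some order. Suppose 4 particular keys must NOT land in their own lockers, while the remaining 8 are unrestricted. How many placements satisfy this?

339696000

Let A_j be the event that the j-th constrained one is fixed. By inclusion-exclusion over the 4 events:
Σ_{j=0}^{4} (-1)^j C(4,j)(12-j)!
= C(4,0)·12! - C(4,1)·11! + C(4,2)·10! - C(4,3)·9! + C(4,4)·8!
= 479001600 - 159667200 + 21772800 - 1451520 + 40320
= 339696000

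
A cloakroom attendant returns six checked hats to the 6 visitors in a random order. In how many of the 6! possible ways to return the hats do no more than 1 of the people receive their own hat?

# with exactly i fixed is C(6,i)·!(6-i); sum over i=0..1:
  i=0: C(6,0)·!6 = 1·265 = 265
  i=1: C(6,1)·!5 = 6·44 = 264
Total = 529.

529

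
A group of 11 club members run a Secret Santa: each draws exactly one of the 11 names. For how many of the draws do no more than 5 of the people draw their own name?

# with exactly i fixed is C(11,i)·!(11-i); sum over i=0..5:
  i=0: C(11,0)·!11 = 1·14684570 = 14684570
  i=1: C(11,1)·!10 = 11·1334961 = 14684571
  i=2: C(11,2)·!9 = 55·133496 = 7342280
  i=3: C(11,3)·!8 = 165·14833 = 2447445
  i=4: C(11,4)·!7 = 330·1854 = 611820
  i=5: C(11,5)·!6 = 462·265 = 122430
Total = 39893116.

39893116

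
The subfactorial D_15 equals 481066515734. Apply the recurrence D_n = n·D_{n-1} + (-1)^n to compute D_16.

D_16 = 16·481066515734 + 1 = 7697064251745.

7697064251745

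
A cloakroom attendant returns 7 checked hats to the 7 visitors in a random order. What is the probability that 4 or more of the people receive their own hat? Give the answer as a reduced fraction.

Favorable outcomes: Σ_{i≥4} C(7,i)·!(7-i) = 35·2 + 21·1 + 7·0 + 1·1 = 92.
Total outcomes: 7! = 5040.
Probability = 92/5040 = 23/1260.

23/1260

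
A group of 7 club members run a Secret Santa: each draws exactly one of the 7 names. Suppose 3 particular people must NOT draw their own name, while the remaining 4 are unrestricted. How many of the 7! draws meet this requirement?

Inclusion-exclusion on the 3 forbidden self-matches:
Σ_{j=0}^{3} (-1)^j C(3,j)(7-j)!
= C(3,0)·7! - C(3,1)·6! + C(3,2)·5! - C(3,3)·4!
= 5040 - 2160 + 360 - 24
= 3216

3216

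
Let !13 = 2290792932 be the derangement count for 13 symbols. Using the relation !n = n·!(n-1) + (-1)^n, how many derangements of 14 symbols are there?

32071101049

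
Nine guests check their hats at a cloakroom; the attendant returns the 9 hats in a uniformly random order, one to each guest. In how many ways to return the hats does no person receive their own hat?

133496

Use !n = n·!(n-1) + (-1)^n.
!9 = 9·14833 - 1 = 133496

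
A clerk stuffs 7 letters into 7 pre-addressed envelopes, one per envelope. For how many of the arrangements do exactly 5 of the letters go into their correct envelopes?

21

Pick the 5 fixed positions: C(7,5) = 21 ways.
The other 2 form a derangement: !2 = 1.
Total: 21 × 1 = 21.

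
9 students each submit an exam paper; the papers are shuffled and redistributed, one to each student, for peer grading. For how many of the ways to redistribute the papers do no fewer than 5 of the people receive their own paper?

1339

# with exactly i fixed is C(9,i)·!(9-i); sum over i=5..9:
  i=5: C(9,5)·!4 = 126·9 = 1134
  i=6: C(9,6)·!3 = 84·2 = 168
  i=7: C(9,7)·!2 = 36·1 = 36
  i=8: C(9,8)·!1 = 9·0 = 0
  i=9: C(9,9)·!0 = 1·1 = 1
Total = 1339.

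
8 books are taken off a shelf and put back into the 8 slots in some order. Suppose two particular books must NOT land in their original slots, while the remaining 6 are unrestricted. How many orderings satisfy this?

30960

Let A_j be the event that the j-th constrained one is fixed. By inclusion-exclusion over the 2 events:
Σ_{j=0}^{2} (-1)^j C(2,j)(8-j)!
= C(2,0)·8! - C(2,1)·7! + C(2,2)·6!
= 40320 - 10080 + 720
= 30960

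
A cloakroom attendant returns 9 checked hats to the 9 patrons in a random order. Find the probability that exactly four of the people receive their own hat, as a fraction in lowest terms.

11/720

Favorable outcomes: C(9,4)·!5 = 126·44 = 5544.
Total outcomes: 9! = 362880.
Probability = 5544/362880 = 11/720.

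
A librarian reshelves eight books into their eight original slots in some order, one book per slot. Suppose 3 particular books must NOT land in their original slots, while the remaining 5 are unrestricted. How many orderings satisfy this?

27240

Let A_j be the event that the j-th constrained one is fixed. By inclusion-exclusion over the 3 events:
Σ_{j=0}^{3} (-1)^j C(3,j)(8-j)!
= C(3,0)·8! - C(3,1)·7! + C(3,2)·6! - C(3,3)·5!
= 40320 - 15120 + 2160 - 120
= 27240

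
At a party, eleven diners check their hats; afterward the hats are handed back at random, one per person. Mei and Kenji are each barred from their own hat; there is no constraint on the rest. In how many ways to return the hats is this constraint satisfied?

33022080

Let A_j be the event that the j-th constrained one is fixed. By inclusion-exclusion over the 2 events:
Σ_{j=0}^{2} (-1)^j C(2,j)(11-j)!
= C(2,0)·11! - C(2,1)·10! + C(2,2)·9!
= 39916800 - 7257600 + 362880
= 33022080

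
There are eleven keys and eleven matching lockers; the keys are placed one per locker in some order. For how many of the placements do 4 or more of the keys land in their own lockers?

# with exactly i fixed is C(11,i)·!(11-i); sum over i=4..11:
  i=4: C(11,4)·!7 = 330·1854 = 611820
  i=5: C(11,5)·!6 = 462·265 = 122430
  i=6: C(11,6)·!5 = 462·44 = 20328
  i=7: C(11,7)·!4 = 330·9 = 2970
  i=8: C(11,8)·!3 = 165·2 = 330
  i=9: C(11,9)·!2 = 55·1 = 55
  i=10: C(11,10)·!1 = 11·0 = 0
  i=11: C(11,11)·!0 = 1·1 = 1
Total = 757934.

757934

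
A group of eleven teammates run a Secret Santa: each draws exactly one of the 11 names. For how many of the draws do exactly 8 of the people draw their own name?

Pick the 8 fixed positions: C(11,8) = 165 ways.
The remaining 3 must be deranged: !3 = 2.
Total: 165 × 2 = 330.

330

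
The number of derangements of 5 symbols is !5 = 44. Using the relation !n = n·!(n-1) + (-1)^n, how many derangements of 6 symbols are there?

!6 = 6·44 + 1 = 265.

265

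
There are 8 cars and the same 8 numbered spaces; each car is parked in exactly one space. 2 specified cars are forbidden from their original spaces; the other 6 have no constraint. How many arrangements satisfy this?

30960

Let A_j be the event that the j-th constrained one is fixed. By inclusion-exclusion over the 2 events:
Σ_{j=0}^{2} (-1)^j C(2,j)(8-j)!
= C(2,0)·8! - C(2,1)·7! + C(2,2)·6!
= 40320 - 10080 + 720
= 30960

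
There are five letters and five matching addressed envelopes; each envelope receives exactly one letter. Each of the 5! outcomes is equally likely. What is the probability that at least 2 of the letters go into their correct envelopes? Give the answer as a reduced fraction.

31/120

Favorable outcomes: Σ_{i≥2} C(5,i)·!(5-i) = 10·2 + 10·1 + 5·0 + 1·1 = 31.
Total outcomes: 5! = 120.
Probability = 31/120 = 31/120.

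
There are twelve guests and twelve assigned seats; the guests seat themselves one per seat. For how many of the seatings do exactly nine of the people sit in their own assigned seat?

440

Choose which 9 of the 12 are fixed: C(12,9) = 220.
The remaining 3 must be deranged: !3 = 2.
Total: 220 × 2 = 440.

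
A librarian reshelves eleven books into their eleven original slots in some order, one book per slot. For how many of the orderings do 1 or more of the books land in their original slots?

25232230

Sum C(11,i)·!(11-i) for i = 1..11:
  i=1: C(11,1)·!10 = 11·1334961 = 14684571
  i=2: C(11,2)·!9 = 55·133496 = 7342280
  i=3: C(11,3)·!8 = 165·14833 = 2447445
  i=4: C(11,4)·!7 = 330·1854 = 611820
  i=5: C(11,5)·!6 = 462·265 = 122430
  i=6: C(11,6)·!5 = 462·44 = 20328
  i=7: C(11,7)·!4 = 330·9 = 2970
  i=8: C(11,8)·!3 = 165·2 = 330
  i=9: C(11,9)·!2 = 55·1 = 55
  i=10: C(11,10)·!1 = 11·0 = 0
  i=11: C(11,11)·!0 = 1·1 = 1
Total = 25232230.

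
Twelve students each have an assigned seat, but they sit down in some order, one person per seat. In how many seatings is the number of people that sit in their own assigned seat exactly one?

176214840

Pick the single fixed position: C(12,1) = 12 ways.
The remaining 11 must be deranged: !11 = 14684570.
Total: 12 × 14684570 = 176214840.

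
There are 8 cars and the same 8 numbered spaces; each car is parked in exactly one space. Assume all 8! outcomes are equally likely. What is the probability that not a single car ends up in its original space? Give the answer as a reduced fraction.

Favorable outcomes: !8 = 14833.
Total outcomes: 8! = 40320.
Probability = 14833/40320 = 2119/5760.

2119/5760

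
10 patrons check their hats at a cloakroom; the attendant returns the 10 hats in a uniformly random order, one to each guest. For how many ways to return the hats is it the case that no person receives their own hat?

1334961

!10 is the nearest integer to 10!/e.
10! = 3628800, and 3628800/e ≈ 1334960.92, so !10 = 1334961.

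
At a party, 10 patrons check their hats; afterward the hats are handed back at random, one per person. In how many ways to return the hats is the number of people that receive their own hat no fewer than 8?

# with exactly i fixed is C(10,i)·!(10-i); sum over i=8..10:
  i=8: C(10,8)·!2 = 45·1 = 45
  i=9: C(10,9)·!1 = 10·0 = 0
  i=10: C(10,10)·!0 = 1·1 = 1
Total = 46.

46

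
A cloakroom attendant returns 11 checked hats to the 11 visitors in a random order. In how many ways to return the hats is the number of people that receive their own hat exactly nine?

Choose which 9 of the 11 are fixed: C(11,9) = 55.
The other 2 form a derangement: !2 = 1.
Total: 55 × 1 = 55.

55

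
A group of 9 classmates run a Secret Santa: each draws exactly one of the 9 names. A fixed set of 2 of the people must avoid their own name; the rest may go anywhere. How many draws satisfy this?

Let A_j be the event that the j-th constrained one is fixed. By inclusion-exclusion over the 2 events:
Σ_{j=0}^{2} (-1)^j C(2,j)(9-j)!
= C(2,0)·9! - C(2,1)·8! + C(2,2)·7!
= 362880 - 80640 + 5040
= 287280

287280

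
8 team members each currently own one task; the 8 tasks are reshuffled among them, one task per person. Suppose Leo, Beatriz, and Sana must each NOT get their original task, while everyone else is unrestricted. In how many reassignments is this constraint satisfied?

Let A_j be the event that the j-th constrained one is fixed. By inclusion-exclusion over the 3 events:
Σ_{j=0}^{3} (-1)^j C(3,j)(8-j)!
= C(3,0)·8! - C(3,1)·7! + C(3,2)·6! - C(3,3)·5!
= 40320 - 15120 + 2160 - 120
= 27240

27240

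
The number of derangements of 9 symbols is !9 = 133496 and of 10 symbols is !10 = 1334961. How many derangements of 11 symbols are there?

14684570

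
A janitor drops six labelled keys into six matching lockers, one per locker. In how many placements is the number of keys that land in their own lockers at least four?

16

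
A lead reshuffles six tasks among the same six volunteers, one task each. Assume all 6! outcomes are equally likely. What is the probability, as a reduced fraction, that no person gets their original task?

53/144

Favorable outcomes: !6 = 265.
Total outcomes: 6! = 720.
Probability = 265/720 = 53/144.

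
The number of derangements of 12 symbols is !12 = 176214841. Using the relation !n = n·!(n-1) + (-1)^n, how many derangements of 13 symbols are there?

2290792932

!13 = 13·176214841 - 1 = 2290792932.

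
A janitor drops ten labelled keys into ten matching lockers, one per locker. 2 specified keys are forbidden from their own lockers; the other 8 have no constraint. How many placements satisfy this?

2943360

Let A_j be the event that the j-th constrained one is fixed. By inclusion-exclusion over the 2 events:
Σ_{j=0}^{2} (-1)^j C(2,j)(10-j)!
= C(2,0)·10! - C(2,1)·9! + C(2,2)·8!
= 3628800 - 725760 + 40320
= 2943360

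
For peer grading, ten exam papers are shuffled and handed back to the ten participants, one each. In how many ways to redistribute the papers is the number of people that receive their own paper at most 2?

3337406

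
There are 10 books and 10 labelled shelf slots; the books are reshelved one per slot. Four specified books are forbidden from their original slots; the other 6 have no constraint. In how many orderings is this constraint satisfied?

2399760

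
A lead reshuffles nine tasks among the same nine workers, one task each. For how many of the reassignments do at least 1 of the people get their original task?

Sum C(9,i)·!(9-i) for i = 1..9:
  i=1: C(9,1)·!8 = 9·14833 = 133497
  i=2: C(9,2)·!7 = 36·1854 = 66744
  i=3: C(9,3)·!6 = 84·265 = 22260
  i=4: C(9,4)·!5 = 126·44 = 5544
  i=5: C(9,5)·!4 = 126·9 = 1134
  i=6: C(9,6)·!3 = 84·2 = 168
  i=7: C(9,7)·!2 = 36·1 = 36
  i=8: C(9,8)·!1 = 9·0 = 0
  i=9: C(9,9)·!0 = 1·1 = 1
Total = 229384.

229384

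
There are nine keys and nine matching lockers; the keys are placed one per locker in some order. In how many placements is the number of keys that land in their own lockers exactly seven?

36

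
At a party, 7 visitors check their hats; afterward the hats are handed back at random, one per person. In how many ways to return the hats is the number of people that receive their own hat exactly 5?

21

Choose which 5 of the 7 are fixed: C(7,5) = 21.
The other 2 form a derangement: !2 = 1.
Total: 21 × 1 = 21.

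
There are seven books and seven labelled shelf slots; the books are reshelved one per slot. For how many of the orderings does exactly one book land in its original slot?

1855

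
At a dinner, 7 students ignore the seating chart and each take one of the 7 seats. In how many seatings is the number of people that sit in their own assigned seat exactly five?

21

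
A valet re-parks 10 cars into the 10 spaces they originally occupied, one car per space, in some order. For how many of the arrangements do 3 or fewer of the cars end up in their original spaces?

3559886

# with exactly i fixed is C(10,i)·!(10-i); sum over i=0..3:
  i=0: C(10,0)·!10 = 1·1334961 = 1334961
  i=1: C(10,1)·!9 = 10·133496 = 1334960
  i=2: C(10,2)·!8 = 45·14833 = 667485
  i=3: C(10,3)·!7 = 120·1854 = 222480
Total = 3559886.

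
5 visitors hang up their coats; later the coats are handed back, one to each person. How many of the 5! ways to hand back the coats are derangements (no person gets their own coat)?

!5 = 5! · Σ_{k=0}^{5} (-1)^k/k!
= 5! - 5!/1! + 5!/2! - 5!/3! + 5!/4! - 5!/5!
= 120 - 120 + 60 - 20 + 5 - 1
= 44

44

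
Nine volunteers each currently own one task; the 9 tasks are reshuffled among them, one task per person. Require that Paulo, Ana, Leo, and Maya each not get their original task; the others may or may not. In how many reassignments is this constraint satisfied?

229080

Inclusion-exclusion on the 4 forbidden self-matches:
Σ_{j=0}^{4} (-1)^j C(4,j)(9-j)!
= C(4,0)·9! - C(4,1)·8! + C(4,2)·7! - C(4,3)·6! + C(4,4)·5!
= 362880 - 161280 + 30240 - 2880 + 120
= 229080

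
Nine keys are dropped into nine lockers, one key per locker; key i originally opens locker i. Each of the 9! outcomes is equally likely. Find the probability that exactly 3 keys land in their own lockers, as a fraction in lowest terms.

Favorable outcomes: C(9,3)·!6 = 84·265 = 22260.
Total outcomes: 9! = 362880.
Probability = 22260/362880 = 53/864.

53/864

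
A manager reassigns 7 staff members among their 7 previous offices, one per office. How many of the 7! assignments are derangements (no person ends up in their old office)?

1854

By inclusion-exclusion, !7 = Σ (-1)^k · 7!/k! for k=0..7
= 7! - 7!/1! + 7!/2! - 7!/3! + 7!/4! - 7!/5! + 7!/6! - 7!/7!
= 5040 - 5040 + 2520 - 840 + 210 - 42 + 7 - 1
= 1854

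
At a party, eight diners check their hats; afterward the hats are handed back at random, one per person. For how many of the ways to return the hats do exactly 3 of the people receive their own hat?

2464

Pick the 3 fixed positions: C(8,3) = 56 ways.
The other 5 form a derangement: !5 = 44.
Total: 56 × 44 = 2464.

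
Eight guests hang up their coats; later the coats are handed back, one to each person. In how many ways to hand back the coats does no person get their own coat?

The number of derangements of 8 is !8 = Σ_{k=0}^{8} (-1)^k·8!/k!
= 8! - 8!/1! + 8!/2! - 8!/3! + 8!/4! - 8!/5! + 8!/6! - 8!/7! + 8!/8!
= 40320 - 40320 + 20160 - 6720 + 1680 - 336 + 56 - 8 + 1
= 14833

14833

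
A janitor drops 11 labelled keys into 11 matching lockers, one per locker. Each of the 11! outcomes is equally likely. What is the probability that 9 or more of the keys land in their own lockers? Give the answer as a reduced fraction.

1/712800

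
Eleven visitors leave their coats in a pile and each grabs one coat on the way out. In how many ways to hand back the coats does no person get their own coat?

14684570

!11 is the nearest integer to 11!/e.
11! = 39916800, and 39916800/e ≈ 14684570.08, so !11 = 14684570.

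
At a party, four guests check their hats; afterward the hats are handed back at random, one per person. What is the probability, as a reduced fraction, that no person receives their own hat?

Favorable outcomes: !4 = 9.
Total outcomes: 4! = 24.
Probability = 9/24 = 3/8.

3/8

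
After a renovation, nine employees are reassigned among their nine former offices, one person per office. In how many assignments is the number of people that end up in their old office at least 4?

6883

Sum C(9,i)·!(9-i) for i = 4..9:
  i=4: C(9,4)·!5 = 126·44 = 5544
  i=5: C(9,5)·!4 = 126·9 = 1134
  i=6: C(9,6)·!3 = 84·2 = 168
  i=7: C(9,7)·!2 = 36·1 = 36
  i=8: C(9,8)·!1 = 9·0 = 0
  i=9: C(9,9)·!0 = 1·1 = 1
Total = 6883.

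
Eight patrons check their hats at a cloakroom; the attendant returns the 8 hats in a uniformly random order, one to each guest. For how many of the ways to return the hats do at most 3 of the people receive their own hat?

Sum C(8,i)·!(8-i) for i = 0..3:
  i=0: C(8,0)·!8 = 1·14833 = 14833
  i=1: C(8,1)·!7 = 8·1854 = 14832
  i=2: C(8,2)·!6 = 28·265 = 7420
  i=3: C(8,3)·!5 = 56·44 = 2464
Total = 39549.

39549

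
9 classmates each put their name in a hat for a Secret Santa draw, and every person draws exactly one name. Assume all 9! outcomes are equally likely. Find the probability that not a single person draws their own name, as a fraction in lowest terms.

16687/45360

Favorable outcomes: !9 = 133496.
Total outcomes: 9! = 362880.
Probability = 133496/362880 = 16687/45360.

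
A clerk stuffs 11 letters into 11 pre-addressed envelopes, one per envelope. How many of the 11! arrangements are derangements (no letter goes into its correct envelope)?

14684570

By inclusion-exclusion, !11 = Σ (-1)^k · 11!/k! for k=0..11
= 11! - 11!/1! + 11!/2! - 11!/3! + 11!/4! - 11!/5! + 11!/6! - 11!/7! + 11!/8! - 11!/9! + 11!/10! - 11!/11!
= 39916800 - 39916800 + 19958400 - 6652800 + 1663200 - 332640 + 55440 - 7920 + 990 - 110 + 11 - 1
= 14684570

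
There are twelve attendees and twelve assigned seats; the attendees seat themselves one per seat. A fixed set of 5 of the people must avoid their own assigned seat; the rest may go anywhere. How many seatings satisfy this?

Inclusion-exclusion on the 5 forbidden self-matches:
Σ_{j=0}^{5} (-1)^j C(5,j)(12-j)!
= C(5,0)·12! - C(5,1)·11! + C(5,2)·10! - C(5,3)·9! + C(5,4)·8! - C(5,5)·7!
= 479001600 - 199584000 + 36288000 - 3628800 + 201600 - 5040
= 312273360

312273360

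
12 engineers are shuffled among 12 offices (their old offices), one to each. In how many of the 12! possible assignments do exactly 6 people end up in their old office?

Choose which 6 of the 12 are fixed: C(12,6) = 924.
The remaining 6 must be deranged: !6 = 265.
Total: 924 × 265 = 244860.

244860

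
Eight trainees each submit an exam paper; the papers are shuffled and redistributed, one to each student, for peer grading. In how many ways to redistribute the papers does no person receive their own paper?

The subfactorial !8 = [8!/e] (nearest integer).
8! = 40320, and 40320/e ≈ 14832.90, so !8 = 14833.

14833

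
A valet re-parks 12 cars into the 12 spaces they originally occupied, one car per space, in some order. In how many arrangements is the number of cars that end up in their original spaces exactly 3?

Pick the 3 fixed positions: C(12,3) = 220 ways.
The remaining 9 must be deranged: !9 = 133496.
Total: 220 × 133496 = 29369120.

29369120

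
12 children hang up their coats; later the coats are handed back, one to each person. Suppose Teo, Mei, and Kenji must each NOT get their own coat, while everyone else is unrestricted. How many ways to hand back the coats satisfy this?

369774720

Let A_j be the event that the j-th constrained one is fixed. By inclusion-exclusion over the 3 events:
Σ_{j=0}^{3} (-1)^j C(3,j)(12-j)!
= C(3,0)·12! - C(3,1)·11! + C(3,2)·10! - C(3,3)·9!
= 479001600 - 119750400 + 10886400 - 362880
= 369774720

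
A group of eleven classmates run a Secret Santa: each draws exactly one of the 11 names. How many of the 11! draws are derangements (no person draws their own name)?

14684570

The subfactorial !11 = [11!/e] (nearest integer).
11! = 39916800, and 39916800/e ≈ 14684570.08, so !11 = 14684570.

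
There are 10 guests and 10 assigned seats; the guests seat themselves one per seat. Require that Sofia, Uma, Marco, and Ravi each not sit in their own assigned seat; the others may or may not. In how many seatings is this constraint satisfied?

2399760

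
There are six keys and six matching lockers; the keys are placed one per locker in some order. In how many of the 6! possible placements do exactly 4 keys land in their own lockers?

15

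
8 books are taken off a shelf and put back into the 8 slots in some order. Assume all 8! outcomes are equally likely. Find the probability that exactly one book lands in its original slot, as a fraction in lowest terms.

103/280

Favorable outcomes: C(8,1)·!7 = 8·1854 = 14832.
Total outcomes: 8! = 40320.
Probability = 14832/40320 = 103/280.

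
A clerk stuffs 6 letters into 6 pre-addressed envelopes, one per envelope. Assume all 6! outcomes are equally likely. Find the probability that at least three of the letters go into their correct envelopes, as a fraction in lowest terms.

7/90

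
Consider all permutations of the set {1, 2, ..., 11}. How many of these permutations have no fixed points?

14684570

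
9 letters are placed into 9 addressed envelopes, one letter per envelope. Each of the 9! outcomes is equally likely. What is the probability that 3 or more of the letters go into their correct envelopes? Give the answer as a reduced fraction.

29143/362880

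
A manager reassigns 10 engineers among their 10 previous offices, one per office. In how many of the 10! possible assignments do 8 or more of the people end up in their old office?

Sum C(10,i)·!(10-i) for i = 8..10:
  i=8: C(10,8)·!2 = 45·1 = 45
  i=9: C(10,9)·!1 = 10·0 = 0
  i=10: C(10,10)·!0 = 1·1 = 1
Total = 46.

46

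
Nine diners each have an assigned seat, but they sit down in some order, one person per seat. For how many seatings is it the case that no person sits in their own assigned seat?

By inclusion-exclusion, !9 = Σ (-1)^k · 9!/k! for k=0..9
= 9! - 9!/1! + 9!/2! - 9!/3! + 9!/4! - 9!/5! + 9!/6! - 9!/7! + 9!/8! - 9!/9!
= 362880 - 362880 + 181440 - 60480 + 15120 - 3024 + 504 - 72 + 9 - 1
= 133496

133496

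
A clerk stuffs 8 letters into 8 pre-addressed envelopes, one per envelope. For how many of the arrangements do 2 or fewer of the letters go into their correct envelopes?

Sum C(8,i)·!(8-i) for i = 0..2:
  i=0: C(8,0)·!8 = 1·14833 = 14833
  i=1: C(8,1)·!7 = 8·1854 = 14832
  i=2: C(8,2)·!6 = 28·265 = 7420
Total = 37085.

37085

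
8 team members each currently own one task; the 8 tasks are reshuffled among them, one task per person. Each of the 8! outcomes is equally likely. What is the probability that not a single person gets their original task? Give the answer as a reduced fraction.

2119/5760

Favorable outcomes: !8 = 14833.
Total outcomes: 8! = 40320.
Probability = 14833/40320 = 2119/5760.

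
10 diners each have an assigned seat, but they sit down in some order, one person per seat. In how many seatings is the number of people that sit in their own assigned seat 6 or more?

Sum C(10,i)·!(10-i) for i = 6..10:
  i=6: C(10,6)·!4 = 210·9 = 1890
  i=7: C(10,7)·!3 = 120·2 = 240
  i=8: C(10,8)·!2 = 45·1 = 45
  i=9: C(10,9)·!1 = 10·0 = 0
  i=10: C(10,10)·!0 = 1·1 = 1
Total = 2176.

2176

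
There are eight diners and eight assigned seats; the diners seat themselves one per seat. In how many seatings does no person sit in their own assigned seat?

14833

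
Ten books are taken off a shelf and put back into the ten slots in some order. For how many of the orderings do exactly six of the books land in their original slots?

1890

Choose which 6 of the 10 are fixed: C(10,6) = 210.
The other 4 form a derangement: !4 = 9.
Total: 210 × 9 = 1890.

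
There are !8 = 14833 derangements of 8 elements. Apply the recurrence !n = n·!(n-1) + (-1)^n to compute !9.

133496

!9 = 9·14833 - 1 = 133496.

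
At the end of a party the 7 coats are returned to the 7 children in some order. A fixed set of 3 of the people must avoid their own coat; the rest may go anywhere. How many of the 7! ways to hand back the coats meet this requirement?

3216

Inclusion-exclusion on the 3 forbidden self-matches:
Σ_{j=0}^{3} (-1)^j C(3,j)(7-j)!
= C(3,0)·7! - C(3,1)·6! + C(3,2)·5! - C(3,3)·4!
= 5040 - 2160 + 360 - 24
= 3216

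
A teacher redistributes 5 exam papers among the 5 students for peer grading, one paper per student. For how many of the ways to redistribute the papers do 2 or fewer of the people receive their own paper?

109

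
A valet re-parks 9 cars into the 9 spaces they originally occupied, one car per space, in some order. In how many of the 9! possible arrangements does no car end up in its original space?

!9 = 9! · Σ_{k=0}^{9} (-1)^k/k!
= 9! - 9!/1! + 9!/2! - 9!/3! + 9!/4! - 9!/5! + 9!/6! - 9!/7! + 9!/8! - 9!/9!
= 362880 - 362880 + 181440 - 60480 + 15120 - 3024 + 504 - 72 + 9 - 1
= 133496

133496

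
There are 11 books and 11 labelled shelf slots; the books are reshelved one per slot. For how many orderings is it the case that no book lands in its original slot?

Use !n = n·!(n-1) + (-1)^n.
!11 = 11·1334961 - 1 = 14684570

14684570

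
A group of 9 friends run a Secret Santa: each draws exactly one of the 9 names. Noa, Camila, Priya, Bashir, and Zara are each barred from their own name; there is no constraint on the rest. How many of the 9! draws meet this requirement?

Inclusion-exclusion on the 5 forbidden self-matches:
Σ_{j=0}^{5} (-1)^j C(5,j)(9-j)!
= C(5,0)·9! - C(5,1)·8! + C(5,2)·7! - C(5,3)·6! + C(5,4)·5! - C(5,5)·4!
= 362880 - 201600 + 50400 - 7200 + 600 - 24
= 205056

205056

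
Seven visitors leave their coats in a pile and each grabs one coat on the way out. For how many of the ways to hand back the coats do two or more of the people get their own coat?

1331

Sum C(7,i)·!(7-i) for i = 2..7:
  i=2: C(7,2)·!5 = 21·44 = 924
  i=3: C(7,3)·!4 = 35·9 = 315
  i=4: C(7,4)·!3 = 35·2 = 70
  i=5: C(7,5)·!2 = 21·1 = 21
  i=6: C(7,6)·!1 = 7·0 = 0
  i=7: C(7,7)·!0 = 1·1 = 1
Total = 1331.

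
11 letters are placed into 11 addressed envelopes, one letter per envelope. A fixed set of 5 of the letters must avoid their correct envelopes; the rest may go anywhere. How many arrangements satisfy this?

25022880

Inclusion-exclusion on the 5 forbidden self-matches:
Σ_{j=0}^{5} (-1)^j C(5,j)(11-j)!
= C(5,0)·11! - C(5,1)·10! + C(5,2)·9! - C(5,3)·8! + C(5,4)·7! - C(5,5)·6!
= 39916800 - 18144000 + 3628800 - 403200 + 25200 - 720
= 25022880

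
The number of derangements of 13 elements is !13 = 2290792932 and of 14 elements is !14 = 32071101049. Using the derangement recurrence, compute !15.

481066515734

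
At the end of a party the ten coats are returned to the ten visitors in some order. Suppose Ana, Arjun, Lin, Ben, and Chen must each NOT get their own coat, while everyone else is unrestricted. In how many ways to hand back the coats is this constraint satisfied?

2170680

Let A_j be the event that the j-th constrained one is fixed. By inclusion-exclusion over the 5 events:
Σ_{j=0}^{5} (-1)^j C(5,j)(10-j)!
= C(5,0)·10! - C(5,1)·9! + C(5,2)·8! - C(5,3)·7! + C(5,4)·6! - C(5,5)·5!
= 3628800 - 1814400 + 403200 - 50400 + 3600 - 120
= 2170680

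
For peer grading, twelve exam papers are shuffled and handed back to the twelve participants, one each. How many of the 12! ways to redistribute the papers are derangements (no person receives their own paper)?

The subfactorial !12 = [12!/e] (nearest integer).
12! = 479001600, and 479001600/e ≈ 176214840.93, so !12 = 176214841.

176214841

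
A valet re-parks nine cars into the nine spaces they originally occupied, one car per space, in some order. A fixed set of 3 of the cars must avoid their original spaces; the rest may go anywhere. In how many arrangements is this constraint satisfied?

256320

Inclusion-exclusion on the 3 forbidden self-matches:
Σ_{j=0}^{3} (-1)^j C(3,j)(9-j)!
= C(3,0)·9! - C(3,1)·8! + C(3,2)·7! - C(3,3)·6!
= 362880 - 120960 + 15120 - 720
= 256320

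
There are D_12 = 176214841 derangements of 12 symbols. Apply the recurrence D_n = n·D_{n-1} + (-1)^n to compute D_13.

D_13 = 13·176214841 - 1 = 2290792932.

2290792932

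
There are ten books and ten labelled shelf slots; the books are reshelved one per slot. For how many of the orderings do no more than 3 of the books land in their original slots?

Sum C(10,i)·!(10-i) for i = 0..3:
  i=0: C(10,0)·!10 = 1·1334961 = 1334961
  i=1: C(10,1)·!9 = 10·133496 = 1334960
  i=2: C(10,2)·!8 = 45·14833 = 667485
  i=3: C(10,3)·!7 = 120·1854 = 222480
Total = 3559886.

3559886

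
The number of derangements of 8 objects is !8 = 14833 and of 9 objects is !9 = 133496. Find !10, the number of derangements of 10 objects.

1334961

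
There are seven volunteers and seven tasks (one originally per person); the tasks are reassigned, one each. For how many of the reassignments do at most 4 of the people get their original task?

5018

# with exactly i fixed is C(7,i)·!(7-i); sum over i=0..4:
  i=0: C(7,0)·!7 = 1·1854 = 1854
  i=1: C(7,1)·!6 = 7·265 = 1855
  i=2: C(7,2)·!5 = 21·44 = 924
  i=3: C(7,3)·!4 = 35·9 = 315
  i=4: C(7,4)·!3 = 35·2 = 70
Total = 5018.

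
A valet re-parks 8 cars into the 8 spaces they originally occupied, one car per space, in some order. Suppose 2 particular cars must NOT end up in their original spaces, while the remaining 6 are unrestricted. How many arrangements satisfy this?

30960

Let A_j be the event that the j-th constrained one is fixed. By inclusion-exclusion over the 2 events:
Σ_{j=0}^{2} (-1)^j C(2,j)(8-j)!
= C(2,0)·8! - C(2,1)·7! + C(2,2)·6!
= 40320 - 10080 + 720
= 30960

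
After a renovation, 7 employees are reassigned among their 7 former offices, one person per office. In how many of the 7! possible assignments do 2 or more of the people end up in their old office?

1331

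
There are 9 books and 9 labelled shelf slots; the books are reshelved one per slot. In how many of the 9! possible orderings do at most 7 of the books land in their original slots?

362879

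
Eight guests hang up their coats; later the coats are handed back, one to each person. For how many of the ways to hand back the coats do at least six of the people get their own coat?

29

Sum C(8,i)·!(8-i) for i = 6..8:
  i=6: C(8,6)·!2 = 28·1 = 28
  i=7: C(8,7)·!1 = 8·0 = 0
  i=8: C(8,8)·!0 = 1·1 = 1
Total = 29.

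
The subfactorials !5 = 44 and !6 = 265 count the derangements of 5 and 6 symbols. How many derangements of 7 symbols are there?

1854

!7 = (7-1)·(!6 + !5) = 6·(265 + 44) = 6·309 = 1854.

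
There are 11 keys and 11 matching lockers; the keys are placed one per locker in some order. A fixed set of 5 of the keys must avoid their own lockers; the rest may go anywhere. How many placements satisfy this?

Let A_j be the event that the j-th constrained one is fixed. By inclusion-exclusion over the 5 events:
Σ_{j=0}^{5} (-1)^j C(5,j)(11-j)!
= C(5,0)·11! - C(5,1)·10! + C(5,2)·9! - C(5,3)·8! + C(5,4)·7! - C(5,5)·6!
= 39916800 - 18144000 + 3628800 - 403200 + 25200 - 720
= 25022880

25022880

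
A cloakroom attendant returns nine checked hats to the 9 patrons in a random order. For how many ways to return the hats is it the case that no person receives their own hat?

!9 is the nearest integer to 9!/e.
9! = 362880, and 362880/e ≈ 133496.09, so !9 = 133496.

133496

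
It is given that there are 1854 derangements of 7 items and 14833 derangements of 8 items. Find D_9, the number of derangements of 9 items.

133496

D_9 = (9-1)·(D_8 + D_7) = 8·(14833 + 1854) = 8·16687 = 133496.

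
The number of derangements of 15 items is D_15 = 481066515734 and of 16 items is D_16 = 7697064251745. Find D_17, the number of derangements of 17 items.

D_17 = (17-1)·(D_16 + D_15) = 16·(7697064251745 + 481066515734) = 16·8178130767479 = 130850092279664.

130850092279664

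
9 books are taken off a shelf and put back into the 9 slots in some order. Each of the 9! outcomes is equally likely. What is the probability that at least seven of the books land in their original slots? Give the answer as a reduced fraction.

37/362880

Favorable outcomes: Σ_{i≥7} C(9,i)·!(9-i) = 36·1 + 9·0 + 1·1 = 37.
Total outcomes: 9! = 362880.
Probability = 37/362880 = 37/362880.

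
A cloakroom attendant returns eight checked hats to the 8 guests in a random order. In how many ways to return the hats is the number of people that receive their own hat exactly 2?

7420

Choose which 2 of the 8 are fixed: C(8,2) = 28.
The remaining 6 must be deranged: !6 = 265.
Total: 28 × 265 = 7420.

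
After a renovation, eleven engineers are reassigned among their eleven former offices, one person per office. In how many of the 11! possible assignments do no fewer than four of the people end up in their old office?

757934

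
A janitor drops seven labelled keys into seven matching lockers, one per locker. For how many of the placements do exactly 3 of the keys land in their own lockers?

315

Choose which 3 of the 7 are fixed: C(7,3) = 35.
The remaining 4 must be deranged: !4 = 9.
Total: 35 × 9 = 315.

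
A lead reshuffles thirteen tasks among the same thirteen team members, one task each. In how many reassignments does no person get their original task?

!13 is the nearest integer to 13!/e.
13! = 6227020800, and 6227020800/e ≈ 2290792932.07, so !13 = 2290792932.

2290792932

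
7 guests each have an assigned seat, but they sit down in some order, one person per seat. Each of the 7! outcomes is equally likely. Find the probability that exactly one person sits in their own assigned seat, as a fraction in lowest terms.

53/144

Favorable outcomes: C(7,1)·!6 = 7·265 = 1855.
Total outcomes: 7! = 5040.
Probability = 1855/5040 = 53/144.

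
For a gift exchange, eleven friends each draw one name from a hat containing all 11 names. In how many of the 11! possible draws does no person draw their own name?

!11 is the nearest integer to 11!/e.
11! = 39916800, and 39916800/e ≈ 14684570.08, so !11 = 14684570.

14684570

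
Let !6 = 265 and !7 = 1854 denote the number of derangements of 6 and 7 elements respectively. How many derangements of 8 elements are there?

!8 = (8-1)·(!7 + !6) = 7·(1854 + 265) = 7·2119 = 14833.

14833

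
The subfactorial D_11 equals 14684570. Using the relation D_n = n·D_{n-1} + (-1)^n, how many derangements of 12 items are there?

176214841

D_12 = 12·14684570 + 1 = 176214841.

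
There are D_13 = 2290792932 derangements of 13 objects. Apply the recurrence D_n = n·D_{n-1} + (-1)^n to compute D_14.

D_14 = 14·2290792932 + 1 = 32071101049.

32071101049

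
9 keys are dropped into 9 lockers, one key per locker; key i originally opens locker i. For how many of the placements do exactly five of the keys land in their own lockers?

1134

Choose which 5 of the 9 are fixed: C(9,5) = 126.
The remaining 4 must be deranged: !4 = 9.
Total: 126 × 9 = 1134.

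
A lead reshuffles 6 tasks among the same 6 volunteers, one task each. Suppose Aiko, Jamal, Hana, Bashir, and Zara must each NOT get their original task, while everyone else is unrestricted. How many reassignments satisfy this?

Inclusion-exclusion on the 5 forbidden self-matches:
Σ_{j=0}^{5} (-1)^j C(5,j)(6-j)!
= C(5,0)·6! - C(5,1)·5! + C(5,2)·4! - C(5,3)·3! + C(5,4)·2! - C(5,5)·1!
= 720 - 600 + 240 - 60 + 10 - 1
= 309

309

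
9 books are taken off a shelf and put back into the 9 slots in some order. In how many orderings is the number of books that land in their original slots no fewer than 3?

29143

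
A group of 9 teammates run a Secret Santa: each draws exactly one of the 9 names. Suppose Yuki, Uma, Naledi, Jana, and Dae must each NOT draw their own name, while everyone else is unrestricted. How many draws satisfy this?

Inclusion-exclusion on the 5 forbidden self-matches:
Σ_{j=0}^{5} (-1)^j C(5,j)(9-j)!
= C(5,0)·9! - C(5,1)·8! + C(5,2)·7! - C(5,3)·6! + C(5,4)·5! - C(5,5)·4!
= 362880 - 201600 + 50400 - 7200 + 600 - 24
= 205056

205056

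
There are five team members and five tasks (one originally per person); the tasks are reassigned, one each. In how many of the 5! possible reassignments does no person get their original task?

44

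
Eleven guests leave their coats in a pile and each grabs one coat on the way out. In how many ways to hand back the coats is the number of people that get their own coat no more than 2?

36711421

Sum C(11,i)·!(11-i) for i = 0..2:
  i=0: C(11,0)·!11 = 1·14684570 = 14684570
  i=1: C(11,1)·!10 = 11·1334961 = 14684571
  i=2: C(11,2)·!9 = 55·133496 = 7342280
Total = 36711421.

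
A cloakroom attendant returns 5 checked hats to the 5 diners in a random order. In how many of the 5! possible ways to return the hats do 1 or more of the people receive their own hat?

76

# with exactly i fixed is C(5,i)·!(5-i); sum over i=1..5:
  i=1: C(5,1)·!4 = 5·9 = 45
  i=2: C(5,2)·!3 = 10·2 = 20
  i=3: C(5,3)·!2 = 10·1 = 10
  i=4: C(5,4)·!1 = 5·0 = 0
  i=5: C(5,5)·!0 = 1·1 = 1
Total = 76.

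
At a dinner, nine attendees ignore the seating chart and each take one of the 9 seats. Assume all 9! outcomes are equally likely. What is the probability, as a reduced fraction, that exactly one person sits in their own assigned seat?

Favorable outcomes: C(9,1)·!8 = 9·14833 = 133497.
Total outcomes: 9! = 362880.
Probability = 133497/362880 = 2119/5760.

2119/5760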